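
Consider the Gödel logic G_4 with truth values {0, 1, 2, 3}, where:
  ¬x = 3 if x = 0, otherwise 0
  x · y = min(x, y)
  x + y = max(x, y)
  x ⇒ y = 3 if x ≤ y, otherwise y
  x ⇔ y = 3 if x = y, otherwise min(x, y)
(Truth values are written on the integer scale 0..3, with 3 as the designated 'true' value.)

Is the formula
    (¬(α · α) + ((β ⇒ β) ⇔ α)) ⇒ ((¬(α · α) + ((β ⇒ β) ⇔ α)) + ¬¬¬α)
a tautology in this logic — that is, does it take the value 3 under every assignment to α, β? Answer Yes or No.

α = 0, β = 0 ↦ 3
α = 0, β = 1 ↦ 3
α = 0, β = 2 ↦ 3
α = 0, β = 3 ↦ 3
α = 1, β = 0 ↦ 3
α = 1, β = 1 ↦ 3
α = 1, β = 2 ↦ 3
α = 1, β = 3 ↦ 3
α = 2, β = 0 ↦ 3
α = 2, β = 1 ↦ 3
α = 2, β = 2 ↦ 3
α = 2, β = 3 ↦ 3
α = 3, β = 0 ↦ 3
α = 3, β = 1 ↦ 3
α = 3, β = 2 ↦ 3
α = 3, β = 3 ↦ 3
Every assignment gives a value ≥ 3.

Yes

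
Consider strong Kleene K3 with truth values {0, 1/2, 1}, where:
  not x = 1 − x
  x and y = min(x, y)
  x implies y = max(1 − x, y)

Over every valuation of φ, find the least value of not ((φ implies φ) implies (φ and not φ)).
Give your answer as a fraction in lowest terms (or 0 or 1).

Take φ = 1/2:
φ implies φ = 1/2 implies 1/2 = 1/2
not φ = not 1/2 = 1/2
φ and not φ = 1/2 and 1/2 = 1/2
(φ implies φ) implies (φ and not φ) = 1/2 implies 1/2 = 1/2
not ((φ implies φ) implies (φ and not φ)) = not 1/2 = 1/2
No assignment yields a value below 1/2, so this is the minimum.

1/2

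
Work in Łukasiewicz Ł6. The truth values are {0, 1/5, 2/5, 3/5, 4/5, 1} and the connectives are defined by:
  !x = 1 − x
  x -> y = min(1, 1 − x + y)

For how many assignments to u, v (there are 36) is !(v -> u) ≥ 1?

value 1: 1 assignment (counts)
value 4/5: 2 assignments
value 3/5: 3 assignments
value 2/5: 4 assignments
value 1/5: 5 assignments
value 0: 21 assignments
So 1 of the 36 assignments meets the threshold.

1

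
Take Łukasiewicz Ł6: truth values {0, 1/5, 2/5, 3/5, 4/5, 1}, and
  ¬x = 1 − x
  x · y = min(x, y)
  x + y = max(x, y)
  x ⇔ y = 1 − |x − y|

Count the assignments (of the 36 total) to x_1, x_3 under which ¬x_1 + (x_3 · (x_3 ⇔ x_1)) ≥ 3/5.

value 1: 7 assignments (counts)
value 4/5: 10 assignments (counts)
value 3/5: 10 assignments (counts)
value 2/5: 5 assignments
value 1/5: 3 assignments
value 0: 1 assignment
So 27 of the 36 assignments meet the threshold.

27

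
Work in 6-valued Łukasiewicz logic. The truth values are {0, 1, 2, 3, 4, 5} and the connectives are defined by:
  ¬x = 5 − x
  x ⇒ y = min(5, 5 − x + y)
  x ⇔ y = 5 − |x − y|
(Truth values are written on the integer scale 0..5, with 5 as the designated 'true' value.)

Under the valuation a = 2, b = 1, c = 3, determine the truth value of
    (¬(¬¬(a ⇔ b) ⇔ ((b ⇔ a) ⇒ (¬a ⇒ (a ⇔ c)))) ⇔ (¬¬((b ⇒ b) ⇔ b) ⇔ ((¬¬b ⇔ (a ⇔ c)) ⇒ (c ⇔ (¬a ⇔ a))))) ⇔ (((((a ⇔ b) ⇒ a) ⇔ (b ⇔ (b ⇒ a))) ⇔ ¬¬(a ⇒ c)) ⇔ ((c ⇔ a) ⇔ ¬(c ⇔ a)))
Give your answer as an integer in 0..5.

4

a ⇔ b = 2 ⇔ 1 = 4
¬(a ⇔ b) = ¬4 = 1
¬¬(a ⇔ b) = ¬1 = 4
b ⇔ a = 1 ⇔ 2 = 4
¬a = ¬2 = 3
a ⇔ c = 2 ⇔ 3 = 4
¬a ⇒ (a ⇔ c) = 3 ⇒ 4 = 5
(b ⇔ a) ⇒ (¬a ⇒ (a ⇔ c)) = 4 ⇒ 5 = 5
¬¬(a ⇔ b) ⇔ ((b ⇔ a) ⇒ (¬a ⇒ (a ⇔ c))) = 4 ⇔ 5 = 4
¬(¬¬(a ⇔ b) ⇔ ((b ⇔ a) ⇒ (¬a ⇒ (a ⇔ c)))) = ¬4 = 1
b ⇒ b = 1 ⇒ 1 = 5
(b ⇒ b) ⇔ b = 5 ⇔ 1 = 1
¬((b ⇒ b) ⇔ b) = ¬1 = 4
¬¬((b ⇒ b) ⇔ b) = ¬4 = 1
¬b = ¬1 = 4
¬¬b = ¬4 = 1
a ⇔ c = 2 ⇔ 3 = 4
¬¬b ⇔ (a ⇔ c) = 1 ⇔ 4 = 2
¬a = ¬2 = 3
¬a ⇔ a = 3 ⇔ 2 = 4
c ⇔ (¬a ⇔ a) = 3 ⇔ 4 = 4
(¬¬b ⇔ (a ⇔ c)) ⇒ (c ⇔ (¬a ⇔ a)) = 2 ⇒ 4 = 5
¬¬((b ⇒ b) ⇔ b) ⇔ ((¬¬b ⇔ (a ⇔ c)) ⇒ (c ⇔ (¬a ⇔ a))) = 1 ⇔ 5 = 1
¬(¬¬(a ⇔ b) ⇔ ((b ⇔ a) ⇒ (¬a ⇒ (a ⇔ c)))) ⇔ (¬¬((b ⇒ b) ⇔ b) ⇔ ((¬¬b ⇔ (a ⇔ c)) ⇒ (c ⇔ (¬a ⇔ a)))) = 1 ⇔ 1 = 5
a ⇔ b = 2 ⇔ 1 = 4
(a ⇔ b) ⇒ a = 4 ⇒ 2 = 3
b ⇒ a = 1 ⇒ 2 = 5
b ⇔ (b ⇒ a) = 1 ⇔ 5 = 1
((a ⇔ b) ⇒ a) ⇔ (b ⇔ (b ⇒ a)) = 3 ⇔ 1 = 3
a ⇒ c = 2 ⇒ 3 = 5
¬(a ⇒ c) = ¬5 = 0
¬¬(a ⇒ c) = ¬0 = 5
(((a ⇔ b) ⇒ a) ⇔ (b ⇔ (b ⇒ a))) ⇔ ¬¬(a ⇒ c) = 3 ⇔ 5 = 3
c ⇔ a = 3 ⇔ 2 = 4
c ⇔ a = 3 ⇔ 2 = 4
¬(c ⇔ a) = ¬4 = 1
(c ⇔ a) ⇔ ¬(c ⇔ a) = 4 ⇔ 1 = 2
((((a ⇔ b) ⇒ a) ⇔ (b ⇔ (b ⇒ a))) ⇔ ¬¬(a ⇒ c)) ⇔ ((c ⇔ a) ⇔ ¬(c ⇔ a)) = 3 ⇔ 2 = 4
(¬(¬¬(a ⇔ b) ⇔ ((b ⇔ a) ⇒ (¬a ⇒ (a ⇔ c)))) ⇔ (¬¬((b ⇒ b) ⇔ b) ⇔ ((¬¬b ⇔ (a ⇔ c)) ⇒ (c ⇔ (¬a ⇔ a))))) ⇔ (((((a ⇔ b) ⇒ a) ⇔ (b ⇔ (b ⇒ a))) ⇔ ¬¬(a ⇒ c)) ⇔ ((c ⇔ a) ⇔ ¬(c ⇔ a))) = 5 ⇔ 4 = 4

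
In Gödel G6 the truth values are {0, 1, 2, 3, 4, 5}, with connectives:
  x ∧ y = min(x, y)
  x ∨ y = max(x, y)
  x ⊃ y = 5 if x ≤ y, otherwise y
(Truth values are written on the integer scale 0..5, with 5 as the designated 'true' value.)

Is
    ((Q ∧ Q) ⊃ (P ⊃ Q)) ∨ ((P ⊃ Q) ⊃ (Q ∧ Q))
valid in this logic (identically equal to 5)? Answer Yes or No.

At P = 0, Q = 1, for instance:
Q ∧ Q = 1 ∧ 1 = 1
P ⊃ Q = 0 ⊃ 1 = 5
(Q ∧ Q) ⊃ (P ⊃ Q) = 1 ⊃ 5 = 5
(P ⊃ Q) ⊃ (Q ∧ Q) = 5 ⊃ 1 = 1
((Q ∧ Q) ⊃ (P ⊃ Q)) ∨ ((P ⊃ Q) ⊃ (Q ∧ Q)) = 5 ∨ 1 = 5
and checking the remaining 35 assignments likewise gives ≥ 5 in every case.

Yes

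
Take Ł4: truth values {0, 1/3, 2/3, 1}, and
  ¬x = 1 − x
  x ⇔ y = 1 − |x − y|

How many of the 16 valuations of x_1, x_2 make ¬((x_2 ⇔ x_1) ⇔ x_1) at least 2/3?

x_1 = 0, x_2 = 0 ↦ 1  ≥
x_1 = 0, x_2 = 1/3 ↦ 2/3  ≥
x_1 = 0, x_2 = 2/3 ↦ 1/3  <
x_1 = 0, x_2 = 1 ↦ 0  <
x_1 = 1/3, x_2 = 0 ↦ 1/3  <
x_1 = 1/3, x_2 = 1/3 ↦ 2/3  ≥
x_1 = 1/3, x_2 = 2/3 ↦ 1/3  <
x_1 = 1/3, x_2 = 1 ↦ 0  <
x_1 = 2/3, x_2 = 0 ↦ 1/3  <
x_1 = 2/3, x_2 = 1/3 ↦ 0  <
x_1 = 2/3, x_2 = 2/3 ↦ 1/3  <
x_1 = 2/3, x_2 = 1 ↦ 0  <
x_1 = 1, x_2 = 0 ↦ 1  ≥
x_1 = 1, x_2 = 1/3 ↦ 2/3  ≥
x_1 = 1, x_2 = 2/3 ↦ 1/3  <
x_1 = 1, x_2 = 1 ↦ 0  <
So 5 of the 16 assignments meet the threshold.

5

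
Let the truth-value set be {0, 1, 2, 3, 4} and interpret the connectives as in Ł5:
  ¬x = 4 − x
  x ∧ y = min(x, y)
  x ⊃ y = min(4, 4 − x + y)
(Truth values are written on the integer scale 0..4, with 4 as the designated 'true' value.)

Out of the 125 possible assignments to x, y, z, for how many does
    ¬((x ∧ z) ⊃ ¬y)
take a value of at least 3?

5

value 4: 1 assignment (counts)
value 3: 4 assignments (counts)
value 2: 9 assignments
value 1: 16 assignments
value 0: 95 assignments
So 5 of the 125 assignments meet the threshold.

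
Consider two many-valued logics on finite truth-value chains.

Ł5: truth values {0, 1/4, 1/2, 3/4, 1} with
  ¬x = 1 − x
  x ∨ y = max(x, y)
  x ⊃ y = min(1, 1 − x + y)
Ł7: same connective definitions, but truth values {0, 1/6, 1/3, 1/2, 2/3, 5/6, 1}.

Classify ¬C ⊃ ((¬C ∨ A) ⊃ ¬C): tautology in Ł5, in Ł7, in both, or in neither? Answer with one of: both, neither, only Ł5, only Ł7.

In Ł5: every assignment gives 1 — tautology.
In Ł7: every assignment gives 1 — tautology.

both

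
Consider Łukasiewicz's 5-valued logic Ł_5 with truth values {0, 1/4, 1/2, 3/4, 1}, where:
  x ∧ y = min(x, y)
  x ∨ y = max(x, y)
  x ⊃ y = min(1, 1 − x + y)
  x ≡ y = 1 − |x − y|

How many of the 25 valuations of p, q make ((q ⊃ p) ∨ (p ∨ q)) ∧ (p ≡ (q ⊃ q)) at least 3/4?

value 1: 5 assignments (counts)
value 3/4: 5 assignments (counts)
value 1/2: 5 assignments
value 1/4: 5 assignments
value 0: 5 assignments
So 10 of the 25 assignments meet the threshold.

10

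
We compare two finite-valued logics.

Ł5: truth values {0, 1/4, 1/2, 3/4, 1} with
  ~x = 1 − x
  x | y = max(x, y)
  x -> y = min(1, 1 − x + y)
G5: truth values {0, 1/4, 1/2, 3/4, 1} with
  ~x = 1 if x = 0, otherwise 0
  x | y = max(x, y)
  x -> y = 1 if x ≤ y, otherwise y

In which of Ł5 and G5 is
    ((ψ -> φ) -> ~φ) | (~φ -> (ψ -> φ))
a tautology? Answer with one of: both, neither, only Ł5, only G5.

In Ł5: every assignment gives 1 — tautology.
In G5: every assignment gives 1 — tautology.

both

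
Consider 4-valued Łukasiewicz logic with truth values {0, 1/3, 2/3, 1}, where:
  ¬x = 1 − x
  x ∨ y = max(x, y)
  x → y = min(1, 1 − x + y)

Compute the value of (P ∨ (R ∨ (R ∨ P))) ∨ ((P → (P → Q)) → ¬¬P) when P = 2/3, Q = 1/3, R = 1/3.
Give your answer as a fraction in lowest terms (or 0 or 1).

R ∨ P = 1/3 ∨ 2/3 = 2/3
R ∨ (R ∨ P) = 1/3 ∨ 2/3 = 2/3
P ∨ (R ∨ (R ∨ P)) = 2/3 ∨ 2/3 = 2/3
P → Q = 2/3 → 1/3 = 2/3
P → (P → Q) = 2/3 → 2/3 = 1
¬P = ¬2/3 = 1/3
¬¬P = ¬1/3 = 2/3
(P → (P → Q)) → ¬¬P = 1 → 2/3 = 2/3
(P ∨ (R ∨ (R ∨ P))) ∨ ((P → (P → Q)) → ¬¬P) = 2/3 ∨ 2/3 = 2/3

2/3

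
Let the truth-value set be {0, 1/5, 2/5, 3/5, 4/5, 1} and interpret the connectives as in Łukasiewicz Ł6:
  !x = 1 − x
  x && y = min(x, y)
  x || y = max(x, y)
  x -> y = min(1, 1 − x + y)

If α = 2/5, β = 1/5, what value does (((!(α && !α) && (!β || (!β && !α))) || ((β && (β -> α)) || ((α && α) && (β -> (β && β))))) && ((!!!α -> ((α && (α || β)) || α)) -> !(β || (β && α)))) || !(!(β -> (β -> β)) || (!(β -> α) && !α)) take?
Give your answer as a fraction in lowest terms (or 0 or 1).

1

!α = !2/5 = 3/5
α && !α = 2/5 && 3/5 = 2/5
!(α && !α) = !2/5 = 3/5
!β = !1/5 = 4/5
!β = !1/5 = 4/5
!α = !2/5 = 3/5
!β && !α = 4/5 && 3/5 = 3/5
!β || (!β && !α) = 4/5 || 3/5 = 4/5
!(α && !α) && (!β || (!β && !α)) = 3/5 && 4/5 = 3/5
β -> α = 1/5 -> 2/5 = 1
β && (β -> α) = 1/5 && 1 = 1/5
α && α = 2/5 && 2/5 = 2/5
β && β = 1/5 && 1/5 = 1/5
β -> (β && β) = 1/5 -> 1/5 = 1
(α && α) && (β -> (β && β)) = 2/5 && 1 = 2/5
(β && (β -> α)) || ((α && α) && (β -> (β && β))) = 1/5 || 2/5 = 2/5
(!(α && !α) && (!β || (!β && !α))) || ((β && (β -> α)) || ((α && α) && (β -> (β && β)))) = 3/5 || 2/5 = 3/5
!α = !2/5 = 3/5
!!α = !3/5 = 2/5
!!!α = !2/5 = 3/5
α || β = 2/5 || 1/5 = 2/5
α && (α || β) = 2/5 && 2/5 = 2/5
(α && (α || β)) || α = 2/5 || 2/5 = 2/5
!!!α -> ((α && (α || β)) || α) = 3/5 -> 2/5 = 4/5
β && α = 1/5 && 2/5 = 1/5
β || (β && α) = 1/5 || 1/5 = 1/5
!(β || (β && α)) = !1/5 = 4/5
(!!!α -> ((α && (α || β)) || α)) -> !(β || (β && α)) = 4/5 -> 4/5 = 1
((!(α && !α) && (!β || (!β && !α))) || ((β && (β -> α)) || ((α && α) && (β -> (β && β))))) && ((!!!α -> ((α && (α || β)) || α)) -> !(β || (β && α))) = 3/5 && 1 = 3/5
β -> β = 1/5 -> 1/5 = 1
β -> (β -> β) = 1/5 -> 1 = 1
!(β -> (β -> β)) = !1 = 0
β -> α = 1/5 -> 2/5 = 1
!(β -> α) = !1 = 0
!α = !2/5 = 3/5
!(β -> α) && !α = 0 && 3/5 = 0
!(β -> (β -> β)) || (!(β -> α) && !α) = 0 || 0 = 0
!(!(β -> (β -> β)) || (!(β -> α) && !α)) = !0 = 1
(((!(α && !α) && (!β || (!β && !α))) || ((β && (β -> α)) || ((α && α) && (β -> (β && β))))) && ((!!!α -> ((α && (α || β)) || α)) -> !(β || (β && α)))) || !(!(β -> (β -> β)) || (!(β -> α) && !α)) = 3/5 || 1 = 1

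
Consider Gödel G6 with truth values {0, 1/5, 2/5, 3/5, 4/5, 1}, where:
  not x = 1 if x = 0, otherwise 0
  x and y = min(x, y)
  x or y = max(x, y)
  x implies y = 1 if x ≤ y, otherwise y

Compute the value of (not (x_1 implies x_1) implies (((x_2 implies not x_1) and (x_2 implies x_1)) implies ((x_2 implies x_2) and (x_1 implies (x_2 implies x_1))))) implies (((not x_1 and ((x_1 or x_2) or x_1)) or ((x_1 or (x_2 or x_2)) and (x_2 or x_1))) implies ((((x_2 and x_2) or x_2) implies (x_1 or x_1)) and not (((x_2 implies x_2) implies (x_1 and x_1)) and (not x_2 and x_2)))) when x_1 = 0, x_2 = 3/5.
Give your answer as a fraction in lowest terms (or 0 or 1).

x_1 implies x_1 = 0 implies 0 = 1
not (x_1 implies x_1) = not 1 = 0
not x_1 = not 0 = 1
x_2 implies not x_1 = 3/5 implies 1 = 1
x_2 implies x_1 = 3/5 implies 0 = 0
(x_2 implies not x_1) and (x_2 implies x_1) = 1 and 0 = 0
x_2 implies x_2 = 3/5 implies 3/5 = 1
x_2 implies x_1 = 3/5 implies 0 = 0
x_1 implies (x_2 implies x_1) = 0 implies 0 = 1
(x_2 implies x_2) and (x_1 implies (x_2 implies x_1)) = 1 and 1 = 1
((x_2 implies not x_1) and (x_2 implies x_1)) implies ((x_2 implies x_2) and (x_1 implies (x_2 implies x_1))) = 0 implies 1 = 1
not (x_1 implies x_1) implies (((x_2 implies not x_1) and (x_2 implies x_1)) implies ((x_2 implies x_2) and (x_1 implies (x_2 implies x_1)))) = 0 implies 1 = 1
not x_1 = not 0 = 1
x_1 or x_2 = 0 or 3/5 = 3/5
(x_1 or x_2) or x_1 = 3/5 or 0 = 3/5
not x_1 and ((x_1 or x_2) or x_1) = 1 and 3/5 = 3/5
x_2 or x_2 = 3/5 or 3/5 = 3/5
x_1 or (x_2 or x_2) = 0 or 3/5 = 3/5
x_2 or x_1 = 3/5 or 0 = 3/5
(x_1 or (x_2 or x_2)) and (x_2 or x_1) = 3/5 and 3/5 = 3/5
(not x_1 and ((x_1 or x_2) or x_1)) or ((x_1 or (x_2 or x_2)) and (x_2 or x_1)) = 3/5 or 3/5 = 3/5
x_2 and x_2 = 3/5 and 3/5 = 3/5
(x_2 and x_2) or x_2 = 3/5 or 3/5 = 3/5
x_1 or x_1 = 0 or 0 = 0
((x_2 and x_2) or x_2) implies (x_1 or x_1) = 3/5 implies 0 = 0
x_2 implies x_2 = 3/5 implies 3/5 = 1
x_1 and x_1 = 0 and 0 = 0
(x_2 implies x_2) implies (x_1 and x_1) = 1 implies 0 = 0
not x_2 = not 3/5 = 0
not x_2 and x_2 = 0 and 3/5 = 0
((x_2 implies x_2) implies (x_1 and x_1)) and (not x_2 and x_2) = 0 and 0 = 0
not (((x_2 implies x_2) implies (x_1 and x_1)) and (not x_2 and x_2)) = not 0 = 1
(((x_2 and x_2) or x_2) implies (x_1 or x_1)) and not (((x_2 implies x_2) implies (x_1 and x_1)) and (not x_2 and x_2)) = 0 and 1 = 0
((not x_1 and ((x_1 or x_2) or x_1)) or ((x_1 or (x_2 or x_2)) and (x_2 or x_1))) implies ((((x_2 and x_2) or x_2) implies (x_1 or x_1)) and not (((x_2 implies x_2) implies (x_1 and x_1)) and (not x_2 and x_2))) = 3/5 implies 0 = 0
(not (x_1 implies x_1) implies (((x_2 implies not x_1) and (x_2 implies x_1)) implies ((x_2 implies x_2) and (x_1 implies (x_2 implies x_1))))) implies (((not x_1 and ((x_1 or x_2) or x_1)) or ((x_1 or (x_2 or x_2)) and (x_2 or x_1))) implies ((((x_2 and x_2) or x_2) implies (x_1 or x_1)) and not (((x_2 implies x_2) implies (x_1 and x_1)) and (not x_2 and x_2)))) = 1 implies 0 = 0

0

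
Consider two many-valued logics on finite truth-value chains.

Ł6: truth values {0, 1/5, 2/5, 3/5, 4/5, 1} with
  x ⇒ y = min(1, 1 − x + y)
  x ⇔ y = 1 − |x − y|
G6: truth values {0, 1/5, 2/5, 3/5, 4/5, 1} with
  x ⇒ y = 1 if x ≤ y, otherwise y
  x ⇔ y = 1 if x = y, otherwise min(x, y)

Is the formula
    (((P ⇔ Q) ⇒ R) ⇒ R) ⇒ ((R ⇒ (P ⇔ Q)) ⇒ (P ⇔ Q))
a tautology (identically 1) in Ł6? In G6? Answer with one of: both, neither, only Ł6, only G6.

In Ł6: every assignment gives 1 — tautology.
In G6: at P = 1/5, Q = 2/5, R = 0 the value is 1/5 — not a tautology.

only Ł6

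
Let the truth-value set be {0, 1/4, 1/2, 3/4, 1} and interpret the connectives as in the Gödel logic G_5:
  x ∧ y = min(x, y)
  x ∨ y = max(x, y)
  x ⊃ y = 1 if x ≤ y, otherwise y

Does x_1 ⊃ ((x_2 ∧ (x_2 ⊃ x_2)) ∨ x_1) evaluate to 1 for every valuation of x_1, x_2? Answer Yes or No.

At x_1 = 1/4, x_2 = 0, for instance:
x_2 ⊃ x_2 = 0 ⊃ 0 = 1
x_2 ∧ (x_2 ⊃ x_2) = 0 ∧ 1 = 0
(x_2 ∧ (x_2 ⊃ x_2)) ∨ x_1 = 0 ∨ 1/4 = 1/4
x_1 ⊃ ((x_2 ∧ (x_2 ⊃ x_2)) ∨ x_1) = 1/4 ⊃ 1/4 = 1
and checking the remaining 24 assignments likewise gives ≥ 1 in every case.

Yes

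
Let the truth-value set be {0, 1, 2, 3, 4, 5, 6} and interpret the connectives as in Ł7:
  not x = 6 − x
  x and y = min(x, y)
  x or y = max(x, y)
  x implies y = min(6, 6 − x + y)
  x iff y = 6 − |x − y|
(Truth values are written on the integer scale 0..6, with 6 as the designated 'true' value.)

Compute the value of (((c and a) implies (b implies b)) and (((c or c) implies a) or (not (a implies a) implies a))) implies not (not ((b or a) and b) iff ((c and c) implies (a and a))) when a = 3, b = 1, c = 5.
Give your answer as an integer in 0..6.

1

c and a = 5 and 3 = 3
b implies b = 1 implies 1 = 6
(c and a) implies (b implies b) = 3 implies 6 = 6
c or c = 5 or 5 = 5
(c or c) implies a = 5 implies 3 = 4
a implies a = 3 implies 3 = 6
not (a implies a) = not 6 = 0
not (a implies a) implies a = 0 implies 3 = 6
((c or c) implies a) or (not (a implies a) implies a) = 4 or 6 = 6
((c and a) implies (b implies b)) and (((c or c) implies a) or (not (a implies a) implies a)) = 6 and 6 = 6
b or a = 1 or 3 = 3
(b or a) and b = 3 and 1 = 1
not ((b or a) and b) = not 1 = 5
c and c = 5 and 5 = 5
a and a = 3 and 3 = 3
(c and c) implies (a and a) = 5 implies 3 = 4
not ((b or a) and b) iff ((c and c) implies (a and a)) = 5 iff 4 = 5
not (not ((b or a) and b) iff ((c and c) implies (a and a))) = not 5 = 1
(((c and a) implies (b implies b)) and (((c or c) implies a) or (not (a implies a) implies a))) implies not (not ((b or a) and b) iff ((c and c) implies (a and a))) = 6 implies 1 = 1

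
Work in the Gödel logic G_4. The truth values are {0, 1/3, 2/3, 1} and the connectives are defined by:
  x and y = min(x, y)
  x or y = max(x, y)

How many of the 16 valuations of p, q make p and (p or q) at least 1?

4

p = 0, q = 0 ↦ 0  <
p = 0, q = 1/3 ↦ 0  <
p = 0, q = 2/3 ↦ 0  <
p = 0, q = 1 ↦ 0  <
p = 1/3, q = 0 ↦ 1/3  <
p = 1/3, q = 1/3 ↦ 1/3  <
p = 1/3, q = 2/3 ↦ 1/3  <
p = 1/3, q = 1 ↦ 1/3  <
p = 2/3, q = 0 ↦ 2/3  <
p = 2/3, q = 1/3 ↦ 2/3  <
p = 2/3, q = 2/3 ↦ 2/3  <
p = 2/3, q = 1 ↦ 2/3  <
p = 1, q = 0 ↦ 1  ≥
p = 1, q = 1/3 ↦ 1  ≥
p = 1, q = 2/3 ↦ 1  ≥
p = 1, q = 1 ↦ 1  ≥
So 4 of the 16 assignments meet the threshold.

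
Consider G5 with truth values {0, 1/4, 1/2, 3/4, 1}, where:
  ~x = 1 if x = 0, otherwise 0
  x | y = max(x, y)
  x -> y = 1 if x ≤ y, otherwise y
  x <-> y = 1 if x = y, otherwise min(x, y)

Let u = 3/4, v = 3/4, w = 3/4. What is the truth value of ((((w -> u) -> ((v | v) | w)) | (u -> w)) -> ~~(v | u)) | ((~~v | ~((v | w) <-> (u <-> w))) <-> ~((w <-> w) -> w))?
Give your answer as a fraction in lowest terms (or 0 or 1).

w -> u = 3/4 -> 3/4 = 1
v | v = 3/4 | 3/4 = 3/4
(v | v) | w = 3/4 | 3/4 = 3/4
(w -> u) -> ((v | v) | w) = 1 -> 3/4 = 3/4
u -> w = 3/4 -> 3/4 = 1
((w -> u) -> ((v | v) | w)) | (u -> w) = 3/4 | 1 = 1
v | u = 3/4 | 3/4 = 3/4
~(v | u) = ~3/4 = 0
~~(v | u) = ~0 = 1
(((w -> u) -> ((v | v) | w)) | (u -> w)) -> ~~(v | u) = 1 -> 1 = 1
~v = ~3/4 = 0
~~v = ~0 = 1
v | w = 3/4 | 3/4 = 3/4
u <-> w = 3/4 <-> 3/4 = 1
(v | w) <-> (u <-> w) = 3/4 <-> 1 = 3/4
~((v | w) <-> (u <-> w)) = ~3/4 = 0
~~v | ~((v | w) <-> (u <-> w)) = 1 | 0 = 1
w <-> w = 3/4 <-> 3/4 = 1
(w <-> w) -> w = 1 -> 3/4 = 3/4
~((w <-> w) -> w) = ~3/4 = 0
(~~v | ~((v | w) <-> (u <-> w))) <-> ~((w <-> w) -> w) = 1 <-> 0 = 0
((((w -> u) -> ((v | v) | w)) | (u -> w)) -> ~~(v | u)) | ((~~v | ~((v | w) <-> (u <-> w))) <-> ~((w <-> w) -> w)) = 1 | 0 = 1

1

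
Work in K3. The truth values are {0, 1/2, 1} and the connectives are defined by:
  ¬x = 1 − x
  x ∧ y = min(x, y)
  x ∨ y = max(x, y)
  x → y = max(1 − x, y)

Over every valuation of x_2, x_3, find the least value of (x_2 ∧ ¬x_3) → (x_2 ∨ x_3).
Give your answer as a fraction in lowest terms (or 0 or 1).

Take x_2 = 1/2, x_3 = 0:
¬x_3 = ¬0 = 1
x_2 ∧ ¬x_3 = 1/2 ∧ 1 = 1/2
x_2 ∨ x_3 = 1/2 ∨ 0 = 1/2
(x_2 ∧ ¬x_3) → (x_2 ∨ x_3) = 1/2 → 1/2 = 1/2
No assignment yields a value below 1/2, so this is the minimum.

1/2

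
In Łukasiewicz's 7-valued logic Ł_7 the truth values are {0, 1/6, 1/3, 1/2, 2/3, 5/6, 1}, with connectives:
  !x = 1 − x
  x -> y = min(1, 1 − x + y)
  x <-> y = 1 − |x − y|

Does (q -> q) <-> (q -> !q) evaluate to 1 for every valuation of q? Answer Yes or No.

Counterexample: take q = 2/3.
q -> q = 2/3 -> 2/3 = 1
!q = !2/3 = 1/3
q -> !q = 2/3 -> 1/3 = 2/3
(q -> q) <-> (q -> !q) = 1 <-> 2/3 = 2/3
This gives 2/3 ≠ 1.

No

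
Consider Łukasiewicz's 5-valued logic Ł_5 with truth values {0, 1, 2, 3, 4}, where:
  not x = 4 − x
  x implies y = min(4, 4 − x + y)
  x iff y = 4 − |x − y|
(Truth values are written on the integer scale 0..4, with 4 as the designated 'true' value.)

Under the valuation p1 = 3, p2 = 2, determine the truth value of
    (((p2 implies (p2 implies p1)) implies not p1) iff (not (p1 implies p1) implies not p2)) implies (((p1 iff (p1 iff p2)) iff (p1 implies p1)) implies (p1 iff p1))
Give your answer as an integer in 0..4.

p2 implies p1 = 2 implies 3 = 4
p2 implies (p2 implies p1) = 2 implies 4 = 4
not p1 = not 3 = 1
(p2 implies (p2 implies p1)) implies not p1 = 4 implies 1 = 1
p1 implies p1 = 3 implies 3 = 4
not (p1 implies p1) = not 4 = 0
not p2 = not 2 = 2
not (p1 implies p1) implies not p2 = 0 implies 2 = 4
((p2 implies (p2 implies p1)) implies not p1) iff (not (p1 implies p1) implies not p2) = 1 iff 4 = 1
p1 iff p2 = 3 iff 2 = 3
p1 iff (p1 iff p2) = 3 iff 3 = 4
p1 implies p1 = 3 implies 3 = 4
(p1 iff (p1 iff p2)) iff (p1 implies p1) = 4 iff 4 = 4
p1 iff p1 = 3 iff 3 = 4
((p1 iff (p1 iff p2)) iff (p1 implies p1)) implies (p1 iff p1) = 4 implies 4 = 4
(((p2 implies (p2 implies p1)) implies not p1) iff (not (p1 implies p1) implies not p2)) implies (((p1 iff (p1 iff p2)) iff (p1 implies p1)) implies (p1 iff p1)) = 1 implies 4 = 4

4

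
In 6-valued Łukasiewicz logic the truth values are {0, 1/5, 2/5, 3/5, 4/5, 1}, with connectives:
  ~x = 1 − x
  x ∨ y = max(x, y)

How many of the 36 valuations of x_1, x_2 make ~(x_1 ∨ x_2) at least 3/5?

9

value 1: 1 assignment (counts)
value 4/5: 3 assignments (counts)
value 3/5: 5 assignments (counts)
value 2/5: 7 assignments
value 1/5: 9 assignments
value 0: 11 assignments
So 9 of the 36 assignments meet the threshold.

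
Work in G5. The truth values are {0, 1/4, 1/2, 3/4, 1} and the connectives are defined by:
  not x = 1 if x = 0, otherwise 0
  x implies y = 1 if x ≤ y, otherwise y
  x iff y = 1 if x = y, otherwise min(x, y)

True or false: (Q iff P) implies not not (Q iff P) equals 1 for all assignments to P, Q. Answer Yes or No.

Yes

At P = 0, Q = 1/2, for instance:
Q iff P = 1/2 iff 0 = 0
not (Q iff P) = not 0 = 1
not not (Q iff P) = not 1 = 0
(Q iff P) implies not not (Q iff P) = 0 implies 0 = 1
and checking the remaining 24 assignments likewise gives ≥ 1 in every case.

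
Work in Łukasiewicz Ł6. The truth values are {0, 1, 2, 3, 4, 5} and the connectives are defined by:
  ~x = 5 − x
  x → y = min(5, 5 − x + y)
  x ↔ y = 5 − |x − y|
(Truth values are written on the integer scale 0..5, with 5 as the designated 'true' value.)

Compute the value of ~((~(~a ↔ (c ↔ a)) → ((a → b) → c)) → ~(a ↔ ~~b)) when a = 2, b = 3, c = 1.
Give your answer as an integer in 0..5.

4

~a = ~2 = 3
c ↔ a = 1 ↔ 2 = 4
~a ↔ (c ↔ a) = 3 ↔ 4 = 4
~(~a ↔ (c ↔ a)) = ~4 = 1
a → b = 2 → 3 = 5
(a → b) → c = 5 → 1 = 1
~(~a ↔ (c ↔ a)) → ((a → b) → c) = 1 → 1 = 5
~b = ~3 = 2
~~b = ~2 = 3
a ↔ ~~b = 2 ↔ 3 = 4
~(a ↔ ~~b) = ~4 = 1
(~(~a ↔ (c ↔ a)) → ((a → b) → c)) → ~(a ↔ ~~b) = 5 → 1 = 1
~((~(~a ↔ (c ↔ a)) → ((a → b) → c)) → ~(a ↔ ~~b)) = ~1 = 4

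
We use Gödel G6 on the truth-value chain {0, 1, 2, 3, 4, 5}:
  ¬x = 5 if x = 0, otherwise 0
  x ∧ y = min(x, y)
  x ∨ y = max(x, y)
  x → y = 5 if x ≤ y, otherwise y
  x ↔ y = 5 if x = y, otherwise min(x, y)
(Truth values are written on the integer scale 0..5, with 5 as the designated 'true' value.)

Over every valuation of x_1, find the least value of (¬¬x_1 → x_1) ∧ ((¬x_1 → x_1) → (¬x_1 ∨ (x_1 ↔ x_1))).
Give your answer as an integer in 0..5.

Take x_1 = 1:
¬x_1 = ¬1 = 0
¬¬x_1 = ¬0 = 5
¬¬x_1 → x_1 = 5 → 1 = 1
¬x_1 = ¬1 = 0
¬x_1 → x_1 = 0 → 1 = 5
¬x_1 = ¬1 = 0
x_1 ↔ x_1 = 1 ↔ 1 = 5
¬x_1 ∨ (x_1 ↔ x_1) = 0 ∨ 5 = 5
(¬x_1 → x_1) → (¬x_1 ∨ (x_1 ↔ x_1)) = 5 → 5 = 5
(¬¬x_1 → x_1) ∧ ((¬x_1 → x_1) → (¬x_1 ∨ (x_1 ↔ x_1))) = 1 ∧ 5 = 1
No assignment yields a value below 1, so this is the minimum.

1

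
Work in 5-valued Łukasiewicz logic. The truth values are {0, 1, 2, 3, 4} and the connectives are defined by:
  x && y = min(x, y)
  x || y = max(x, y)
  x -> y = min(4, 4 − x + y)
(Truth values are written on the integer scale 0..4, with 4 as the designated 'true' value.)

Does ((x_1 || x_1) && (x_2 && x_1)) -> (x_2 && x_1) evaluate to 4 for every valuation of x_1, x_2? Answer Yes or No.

Yes

At x_1 = 1, x_2 = 0, for instance:
x_1 || x_1 = 1 || 1 = 1
x_2 && x_1 = 0 && 1 = 0
(x_1 || x_1) && (x_2 && x_1) = 1 && 0 = 0
((x_1 || x_1) && (x_2 && x_1)) -> (x_2 && x_1) = 0 -> 0 = 4
and checking the remaining 24 assignments likewise gives ≥ 4 in every case.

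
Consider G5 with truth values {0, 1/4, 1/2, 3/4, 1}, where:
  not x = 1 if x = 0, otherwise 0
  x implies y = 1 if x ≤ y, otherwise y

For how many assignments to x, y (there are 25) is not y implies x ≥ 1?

21

value 1: 21 assignments (counts)
value 3/4: 1 assignment
value 1/2: 1 assignment
value 1/4: 1 assignment
value 0: 1 assignment
So 21 of the 25 assignments meet the threshold.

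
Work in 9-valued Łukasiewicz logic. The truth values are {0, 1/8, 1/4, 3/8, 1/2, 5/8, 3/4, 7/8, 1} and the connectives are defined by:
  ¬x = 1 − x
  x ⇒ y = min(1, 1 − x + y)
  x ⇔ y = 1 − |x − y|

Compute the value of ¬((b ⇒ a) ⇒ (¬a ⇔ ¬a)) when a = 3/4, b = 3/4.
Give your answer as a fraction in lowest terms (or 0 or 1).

0

b ⇒ a = 3/4 ⇒ 3/4 = 1
¬a = ¬3/4 = 1/4
¬a = ¬3/4 = 1/4
¬a ⇔ ¬a = 1/4 ⇔ 1/4 = 1
(b ⇒ a) ⇒ (¬a ⇔ ¬a) = 1 ⇒ 1 = 1
¬((b ⇒ a) ⇒ (¬a ⇔ ¬a)) = ¬1 = 0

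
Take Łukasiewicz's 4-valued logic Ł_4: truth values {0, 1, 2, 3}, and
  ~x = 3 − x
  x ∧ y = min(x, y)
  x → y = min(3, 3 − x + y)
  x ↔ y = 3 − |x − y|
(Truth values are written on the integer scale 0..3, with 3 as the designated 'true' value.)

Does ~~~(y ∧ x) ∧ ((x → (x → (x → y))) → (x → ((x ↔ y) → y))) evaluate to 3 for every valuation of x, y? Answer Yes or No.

No

Counterexample: take x = 1, y = 1.
y ∧ x = 1 ∧ 1 = 1
~(y ∧ x) = ~1 = 2
~~(y ∧ x) = ~2 = 1
~~~(y ∧ x) = ~1 = 2
x → y = 1 → 1 = 3
x → (x → y) = 1 → 3 = 3
x → (x → (x → y)) = 1 → 3 = 3
x ↔ y = 1 ↔ 1 = 3
(x ↔ y) → y = 3 → 1 = 1
x → ((x ↔ y) → y) = 1 → 1 = 3
(x → (x → (x → y))) → (x → ((x ↔ y) → y)) = 3 → 3 = 3
~~~(y ∧ x) ∧ ((x → (x → (x → y))) → (x → ((x ↔ y) → y))) = 2 ∧ 3 = 2
This gives 2 ≠ 3.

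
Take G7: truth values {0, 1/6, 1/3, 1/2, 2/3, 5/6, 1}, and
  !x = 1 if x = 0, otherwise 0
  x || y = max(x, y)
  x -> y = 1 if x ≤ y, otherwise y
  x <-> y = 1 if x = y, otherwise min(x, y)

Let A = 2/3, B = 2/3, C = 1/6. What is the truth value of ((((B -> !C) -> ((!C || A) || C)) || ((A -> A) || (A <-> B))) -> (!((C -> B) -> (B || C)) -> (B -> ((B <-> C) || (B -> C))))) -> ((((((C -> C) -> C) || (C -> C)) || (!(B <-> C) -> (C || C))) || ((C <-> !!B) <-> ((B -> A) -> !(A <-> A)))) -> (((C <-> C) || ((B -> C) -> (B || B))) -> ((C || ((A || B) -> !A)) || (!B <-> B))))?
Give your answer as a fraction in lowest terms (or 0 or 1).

!C = !1/6 = 0
B -> !C = 2/3 -> 0 = 0
!C = !1/6 = 0
!C || A = 0 || 2/3 = 2/3
(!C || A) || C = 2/3 || 1/6 = 2/3
(B -> !C) -> ((!C || A) || C) = 0 -> 2/3 = 1
A -> A = 2/3 -> 2/3 = 1
A <-> B = 2/3 <-> 2/3 = 1
(A -> A) || (A <-> B) = 1 || 1 = 1
((B -> !C) -> ((!C || A) || C)) || ((A -> A) || (A <-> B)) = 1 || 1 = 1
C -> B = 1/6 -> 2/3 = 1
B || C = 2/3 || 1/6 = 2/3
(C -> B) -> (B || C) = 1 -> 2/3 = 2/3
!((C -> B) -> (B || C)) = !2/3 = 0
B <-> C = 2/3 <-> 1/6 = 1/6
B -> C = 2/3 -> 1/6 = 1/6
(B <-> C) || (B -> C) = 1/6 || 1/6 = 1/6
B -> ((B <-> C) || (B -> C)) = 2/3 -> 1/6 = 1/6
!((C -> B) -> (B || C)) -> (B -> ((B <-> C) || (B -> C))) = 0 -> 1/6 = 1
(((B -> !C) -> ((!C || A) || C)) || ((A -> A) || (A <-> B))) -> (!((C -> B) -> (B || C)) -> (B -> ((B <-> C) || (B -> C)))) = 1 -> 1 = 1
C -> C = 1/6 -> 1/6 = 1
(C -> C) -> C = 1 -> 1/6 = 1/6
C -> C = 1/6 -> 1/6 = 1
((C -> C) -> C) || (C -> C) = 1/6 || 1 = 1
B <-> C = 2/3 <-> 1/6 = 1/6
!(B <-> C) = !1/6 = 0
C || C = 1/6 || 1/6 = 1/6
!(B <-> C) -> (C || C) = 0 -> 1/6 = 1
(((C -> C) -> C) || (C -> C)) || (!(B <-> C) -> (C || C)) = 1 || 1 = 1
!B = !2/3 = 0
!!B = !0 = 1
C <-> !!B = 1/6 <-> 1 = 1/6
B -> A = 2/3 -> 2/3 = 1
A <-> A = 2/3 <-> 2/3 = 1
!(A <-> A) = !1 = 0
(B -> A) -> !(A <-> A) = 1 -> 0 = 0
(C <-> !!B) <-> ((B -> A) -> !(A <-> A)) = 1/6 <-> 0 = 0
((((C -> C) -> C) || (C -> C)) || (!(B <-> C) -> (C || C))) || ((C <-> !!B) <-> ((B -> A) -> !(A <-> A))) = 1 || 0 = 1
C <-> C = 1/6 <-> 1/6 = 1
B -> C = 2/3 -> 1/6 = 1/6
B || B = 2/3 || 2/3 = 2/3
(B -> C) -> (B || B) = 1/6 -> 2/3 = 1
(C <-> C) || ((B -> C) -> (B || B)) = 1 || 1 = 1
A || B = 2/3 || 2/3 = 2/3
!A = !2/3 = 0
(A || B) -> !A = 2/3 -> 0 = 0
C || ((A || B) -> !A) = 1/6 || 0 = 1/6
!B = !2/3 = 0
!B <-> B = 0 <-> 2/3 = 0
(C || ((A || B) -> !A)) || (!B <-> B) = 1/6 || 0 = 1/6
((C <-> C) || ((B -> C) -> (B || B))) -> ((C || ((A || B) -> !A)) || (!B <-> B)) = 1 -> 1/6 = 1/6
(((((C -> C) -> C) || (C -> C)) || (!(B <-> C) -> (C || C))) || ((C <-> !!B) <-> ((B -> A) -> !(A <-> A)))) -> (((C <-> C) || ((B -> C) -> (B || B))) -> ((C || ((A || B) -> !A)) || (!B <-> B))) = 1 -> 1/6 = 1/6
((((B -> !C) -> ((!C || A) || C)) || ((A -> A) || (A <-> B))) -> (!((C -> B) -> (B || C)) -> (B -> ((B <-> C) || (B -> C))))) -> ((((((C -> C) -> C) || (C -> C)) || (!(B <-> C) -> (C || C))) || ((C <-> !!B) <-> ((B -> A) -> !(A <-> A)))) -> (((C <-> C) || ((B -> C) -> (B || B))) -> ((C || ((A || B) -> !A)) || (!B <-> B)))) = 1 -> 1/6 = 1/6

1/6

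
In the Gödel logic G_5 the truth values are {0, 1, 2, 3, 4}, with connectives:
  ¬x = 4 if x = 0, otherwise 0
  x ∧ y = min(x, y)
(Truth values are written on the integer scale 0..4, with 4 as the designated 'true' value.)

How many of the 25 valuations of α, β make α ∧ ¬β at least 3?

value 4: 1 assignment (counts)
value 3: 1 assignment (counts)
value 2: 1 assignment
value 1: 1 assignment
value 0: 21 assignments
So 2 of the 25 assignments meet the threshold.

2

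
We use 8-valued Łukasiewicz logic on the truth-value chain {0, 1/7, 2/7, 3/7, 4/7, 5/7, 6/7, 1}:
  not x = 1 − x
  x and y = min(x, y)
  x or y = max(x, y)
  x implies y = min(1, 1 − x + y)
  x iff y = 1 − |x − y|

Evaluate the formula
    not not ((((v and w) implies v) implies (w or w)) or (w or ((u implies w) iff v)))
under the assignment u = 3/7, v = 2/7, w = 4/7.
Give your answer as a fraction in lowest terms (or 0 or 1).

v and w = 2/7 and 4/7 = 2/7
(v and w) implies v = 2/7 implies 2/7 = 1
w or w = 4/7 or 4/7 = 4/7
((v and w) implies v) implies (w or w) = 1 implies 4/7 = 4/7
u implies w = 3/7 implies 4/7 = 1
(u implies w) iff v = 1 iff 2/7 = 2/7
w or ((u implies w) iff v) = 4/7 or 2/7 = 4/7
(((v and w) implies v) implies (w or w)) or (w or ((u implies w) iff v)) = 4/7 or 4/7 = 4/7
not ((((v and w) implies v) implies (w or w)) or (w or ((u implies w) iff v))) = not 4/7 = 3/7
not not ((((v and w) implies v) implies (w or w)) or (w or ((u implies w) iff v))) = not 3/7 = 4/7

4/7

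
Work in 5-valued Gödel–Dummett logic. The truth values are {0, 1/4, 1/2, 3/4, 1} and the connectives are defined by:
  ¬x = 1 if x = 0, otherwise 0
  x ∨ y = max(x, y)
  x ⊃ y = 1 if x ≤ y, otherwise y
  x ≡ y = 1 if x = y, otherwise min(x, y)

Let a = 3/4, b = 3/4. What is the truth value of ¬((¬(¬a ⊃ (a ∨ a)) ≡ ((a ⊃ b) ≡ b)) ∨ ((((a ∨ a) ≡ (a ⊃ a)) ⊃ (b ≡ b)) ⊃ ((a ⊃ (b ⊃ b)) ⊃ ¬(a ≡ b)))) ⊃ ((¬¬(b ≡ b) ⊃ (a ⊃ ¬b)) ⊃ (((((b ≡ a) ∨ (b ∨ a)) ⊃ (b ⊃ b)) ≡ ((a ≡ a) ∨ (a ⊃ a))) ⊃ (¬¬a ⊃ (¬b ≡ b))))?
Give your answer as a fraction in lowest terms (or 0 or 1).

¬a = ¬3/4 = 0
a ∨ a = 3/4 ∨ 3/4 = 3/4
¬a ⊃ (a ∨ a) = 0 ⊃ 3/4 = 1
¬(¬a ⊃ (a ∨ a)) = ¬1 = 0
a ⊃ b = 3/4 ⊃ 3/4 = 1
(a ⊃ b) ≡ b = 1 ≡ 3/4 = 3/4
¬(¬a ⊃ (a ∨ a)) ≡ ((a ⊃ b) ≡ b) = 0 ≡ 3/4 = 0
a ∨ a = 3/4 ∨ 3/4 = 3/4
a ⊃ a = 3/4 ⊃ 3/4 = 1
(a ∨ a) ≡ (a ⊃ a) = 3/4 ≡ 1 = 3/4
b ≡ b = 3/4 ≡ 3/4 = 1
((a ∨ a) ≡ (a ⊃ a)) ⊃ (b ≡ b) = 3/4 ⊃ 1 = 1
b ⊃ b = 3/4 ⊃ 3/4 = 1
a ⊃ (b ⊃ b) = 3/4 ⊃ 1 = 1
a ≡ b = 3/4 ≡ 3/4 = 1
¬(a ≡ b) = ¬1 = 0
(a ⊃ (b ⊃ b)) ⊃ ¬(a ≡ b) = 1 ⊃ 0 = 0
(((a ∨ a) ≡ (a ⊃ a)) ⊃ (b ≡ b)) ⊃ ((a ⊃ (b ⊃ b)) ⊃ ¬(a ≡ b)) = 1 ⊃ 0 = 0
(¬(¬a ⊃ (a ∨ a)) ≡ ((a ⊃ b) ≡ b)) ∨ ((((a ∨ a) ≡ (a ⊃ a)) ⊃ (b ≡ b)) ⊃ ((a ⊃ (b ⊃ b)) ⊃ ¬(a ≡ b))) = 0 ∨ 0 = 0
¬((¬(¬a ⊃ (a ∨ a)) ≡ ((a ⊃ b) ≡ b)) ∨ ((((a ∨ a) ≡ (a ⊃ a)) ⊃ (b ≡ b)) ⊃ ((a ⊃ (b ⊃ b)) ⊃ ¬(a ≡ b)))) = ¬0 = 1
b ≡ b = 3/4 ≡ 3/4 = 1
¬(b ≡ b) = ¬1 = 0
¬¬(b ≡ b) = ¬0 = 1
¬b = ¬3/4 = 0
a ⊃ ¬b = 3/4 ⊃ 0 = 0
¬¬(b ≡ b) ⊃ (a ⊃ ¬b) = 1 ⊃ 0 = 0
b ≡ a = 3/4 ≡ 3/4 = 1
b ∨ a = 3/4 ∨ 3/4 = 3/4
(b ≡ a) ∨ (b ∨ a) = 1 ∨ 3/4 = 1
b ⊃ b = 3/4 ⊃ 3/4 = 1
((b ≡ a) ∨ (b ∨ a)) ⊃ (b ⊃ b) = 1 ⊃ 1 = 1
a ≡ a = 3/4 ≡ 3/4 = 1
a ⊃ a = 3/4 ⊃ 3/4 = 1
(a ≡ a) ∨ (a ⊃ a) = 1 ∨ 1 = 1
(((b ≡ a) ∨ (b ∨ a)) ⊃ (b ⊃ b)) ≡ ((a ≡ a) ∨ (a ⊃ a)) = 1 ≡ 1 = 1
¬a = ¬3/4 = 0
¬¬a = ¬0 = 1
¬b = ¬3/4 = 0
¬b ≡ b = 0 ≡ 3/4 = 0
¬¬a ⊃ (¬b ≡ b) = 1 ⊃ 0 = 0
((((b ≡ a) ∨ (b ∨ a)) ⊃ (b ⊃ b)) ≡ ((a ≡ a) ∨ (a ⊃ a))) ⊃ (¬¬a ⊃ (¬b ≡ b)) = 1 ⊃ 0 = 0
(¬¬(b ≡ b) ⊃ (a ⊃ ¬b)) ⊃ (((((b ≡ a) ∨ (b ∨ a)) ⊃ (b ⊃ b)) ≡ ((a ≡ a) ∨ (a ⊃ a))) ⊃ (¬¬a ⊃ (¬b ≡ b))) = 0 ⊃ 0 = 1
¬((¬(¬a ⊃ (a ∨ a)) ≡ ((a ⊃ b) ≡ b)) ∨ ((((a ∨ a) ≡ (a ⊃ a)) ⊃ (b ≡ b)) ⊃ ((a ⊃ (b ⊃ b)) ⊃ ¬(a ≡ b)))) ⊃ ((¬¬(b ≡ b) ⊃ (a ⊃ ¬b)) ⊃ (((((b ≡ a) ∨ (b ∨ a)) ⊃ (b ⊃ b)) ≡ ((a ≡ a) ∨ (a ⊃ a))) ⊃ (¬¬a ⊃ (¬b ≡ b)))) = 1 ⊃ 1 = 1

1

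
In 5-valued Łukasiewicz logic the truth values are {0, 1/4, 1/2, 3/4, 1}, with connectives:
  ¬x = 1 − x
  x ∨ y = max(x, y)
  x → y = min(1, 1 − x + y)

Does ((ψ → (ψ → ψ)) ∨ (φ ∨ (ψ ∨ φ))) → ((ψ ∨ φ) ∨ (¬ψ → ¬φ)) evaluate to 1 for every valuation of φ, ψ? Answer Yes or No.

No

Counterexample: take φ = 1/4, ψ = 0.
ψ → ψ = 0 → 0 = 1
ψ → (ψ → ψ) = 0 → 1 = 1
ψ ∨ φ = 0 ∨ 1/4 = 1/4
φ ∨ (ψ ∨ φ) = 1/4 ∨ 1/4 = 1/4
(ψ → (ψ → ψ)) ∨ (φ ∨ (ψ ∨ φ)) = 1 ∨ 1/4 = 1
ψ ∨ φ = 0 ∨ 1/4 = 1/4
¬ψ = ¬0 = 1
¬φ = ¬1/4 = 3/4
¬ψ → ¬φ = 1 → 3/4 = 3/4
(ψ ∨ φ) ∨ (¬ψ → ¬φ) = 1/4 ∨ 3/4 = 3/4
((ψ → (ψ → ψ)) ∨ (φ ∨ (ψ ∨ φ))) → ((ψ ∨ φ) ∨ (¬ψ → ¬φ)) = 1 → 3/4 = 3/4
This gives 3/4 ≠ 1.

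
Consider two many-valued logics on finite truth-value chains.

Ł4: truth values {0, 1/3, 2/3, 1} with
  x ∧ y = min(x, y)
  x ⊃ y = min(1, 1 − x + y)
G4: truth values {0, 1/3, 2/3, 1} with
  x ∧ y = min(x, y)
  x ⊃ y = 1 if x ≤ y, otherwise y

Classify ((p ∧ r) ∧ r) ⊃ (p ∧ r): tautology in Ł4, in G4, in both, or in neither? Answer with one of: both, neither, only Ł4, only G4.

both

In Ł4: every assignment gives 1 — tautology.
In G4: every assignment gives 1 — tautology.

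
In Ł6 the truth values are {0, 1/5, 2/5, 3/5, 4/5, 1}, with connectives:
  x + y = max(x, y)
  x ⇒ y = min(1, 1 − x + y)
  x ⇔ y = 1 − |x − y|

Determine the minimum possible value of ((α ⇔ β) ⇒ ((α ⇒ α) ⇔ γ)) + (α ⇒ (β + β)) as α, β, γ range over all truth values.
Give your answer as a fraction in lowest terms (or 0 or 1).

3/5

Take α = 2/5, β = 0, γ = 0:
α ⇔ β = 2/5 ⇔ 0 = 3/5
α ⇒ α = 2/5 ⇒ 2/5 = 1
(α ⇒ α) ⇔ γ = 1 ⇔ 0 = 0
(α ⇔ β) ⇒ ((α ⇒ α) ⇔ γ) = 3/5 ⇒ 0 = 2/5
β + β = 0 + 0 = 0
α ⇒ (β + β) = 2/5 ⇒ 0 = 3/5
((α ⇔ β) ⇒ ((α ⇒ α) ⇔ γ)) + (α ⇒ (β + β)) = 2/5 + 3/5 = 3/5
No assignment yields a value below 3/5, so this is the minimum.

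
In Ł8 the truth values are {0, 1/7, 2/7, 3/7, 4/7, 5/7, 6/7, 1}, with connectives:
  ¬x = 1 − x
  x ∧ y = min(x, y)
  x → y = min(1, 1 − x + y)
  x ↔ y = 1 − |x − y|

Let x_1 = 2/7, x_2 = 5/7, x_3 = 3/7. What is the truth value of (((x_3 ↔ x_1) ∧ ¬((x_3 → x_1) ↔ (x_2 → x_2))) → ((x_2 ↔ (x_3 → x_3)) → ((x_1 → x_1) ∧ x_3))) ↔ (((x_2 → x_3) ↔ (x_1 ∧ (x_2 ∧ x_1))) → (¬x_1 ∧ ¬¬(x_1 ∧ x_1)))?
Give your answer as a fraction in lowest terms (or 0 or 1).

5/7

x_3 ↔ x_1 = 3/7 ↔ 2/7 = 6/7
x_3 → x_1 = 3/7 → 2/7 = 6/7
x_2 → x_2 = 5/7 → 5/7 = 1
(x_3 → x_1) ↔ (x_2 → x_2) = 6/7 ↔ 1 = 6/7
¬((x_3 → x_1) ↔ (x_2 → x_2)) = ¬6/7 = 1/7
(x_3 ↔ x_1) ∧ ¬((x_3 → x_1) ↔ (x_2 → x_2)) = 6/7 ∧ 1/7 = 1/7
x_3 → x_3 = 3/7 → 3/7 = 1
x_2 ↔ (x_3 → x_3) = 5/7 ↔ 1 = 5/7
x_1 → x_1 = 2/7 → 2/7 = 1
(x_1 → x_1) ∧ x_3 = 1 ∧ 3/7 = 3/7
(x_2 ↔ (x_3 → x_3)) → ((x_1 → x_1) ∧ x_3) = 5/7 → 3/7 = 5/7
((x_3 ↔ x_1) ∧ ¬((x_3 → x_1) ↔ (x_2 → x_2))) → ((x_2 ↔ (x_3 → x_3)) → ((x_1 → x_1) ∧ x_3)) = 1/7 → 5/7 = 1
x_2 → x_3 = 5/7 → 3/7 = 5/7
x_2 ∧ x_1 = 5/7 ∧ 2/7 = 2/7
x_1 ∧ (x_2 ∧ x_1) = 2/7 ∧ 2/7 = 2/7
(x_2 → x_3) ↔ (x_1 ∧ (x_2 ∧ x_1)) = 5/7 ↔ 2/7 = 4/7
¬x_1 = ¬2/7 = 5/7
x_1 ∧ x_1 = 2/7 ∧ 2/7 = 2/7
¬(x_1 ∧ x_1) = ¬2/7 = 5/7
¬¬(x_1 ∧ x_1) = ¬5/7 = 2/7
¬x_1 ∧ ¬¬(x_1 ∧ x_1) = 5/7 ∧ 2/7 = 2/7
((x_2 → x_3) ↔ (x_1 ∧ (x_2 ∧ x_1))) → (¬x_1 ∧ ¬¬(x_1 ∧ x_1)) = 4/7 → 2/7 = 5/7
(((x_3 ↔ x_1) ∧ ¬((x_3 → x_1) ↔ (x_2 → x_2))) → ((x_2 ↔ (x_3 → x_3)) → ((x_1 → x_1) ∧ x_3))) ↔ (((x_2 → x_3) ↔ (x_1 ∧ (x_2 ∧ x_1))) → (¬x_1 ∧ ¬¬(x_1 ∧ x_1))) = 1 ↔ 5/7 = 5/7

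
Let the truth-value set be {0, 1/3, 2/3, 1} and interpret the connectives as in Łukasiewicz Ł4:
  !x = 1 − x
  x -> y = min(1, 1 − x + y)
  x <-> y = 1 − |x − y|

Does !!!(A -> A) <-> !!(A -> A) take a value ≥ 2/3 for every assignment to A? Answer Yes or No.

No

Counterexample: take A = 0.
A -> A = 0 -> 0 = 1
!(A -> A) = !1 = 0
!!(A -> A) = !0 = 1
!!!(A -> A) = !1 = 0
A -> A = 0 -> 0 = 1
!(A -> A) = !1 = 0
!!(A -> A) = !0 = 1
!!!(A -> A) <-> !!(A -> A) = 0 <-> 1 = 0
This gives 0, which is below 2/3.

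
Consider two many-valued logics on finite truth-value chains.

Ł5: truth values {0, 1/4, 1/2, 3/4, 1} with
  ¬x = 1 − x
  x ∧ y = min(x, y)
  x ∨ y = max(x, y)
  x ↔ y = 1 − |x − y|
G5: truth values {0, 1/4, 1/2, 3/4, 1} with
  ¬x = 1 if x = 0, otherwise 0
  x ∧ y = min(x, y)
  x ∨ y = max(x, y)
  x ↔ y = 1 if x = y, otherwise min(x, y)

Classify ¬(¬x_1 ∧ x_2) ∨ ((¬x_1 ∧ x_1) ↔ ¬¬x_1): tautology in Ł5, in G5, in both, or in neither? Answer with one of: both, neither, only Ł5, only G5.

In Ł5: at x_1 = 3/4, x_2 = 1/4 the value is 3/4 — not a tautology.
In G5: every assignment gives 1 — tautology.

only G5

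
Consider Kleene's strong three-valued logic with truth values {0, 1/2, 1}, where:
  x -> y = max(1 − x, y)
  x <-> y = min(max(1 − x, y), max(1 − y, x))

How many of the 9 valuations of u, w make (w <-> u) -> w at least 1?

4

u = 0, w = 0 ↦ 0  <
u = 0, w = 1/2 ↦ 1/2  <
u = 0, w = 1 ↦ 1  ≥
u = 1/2, w = 0 ↦ 1/2  <
u = 1/2, w = 1/2 ↦ 1/2  <
u = 1/2, w = 1 ↦ 1  ≥
u = 1, w = 0 ↦ 1  ≥
u = 1, w = 1/2 ↦ 1/2  <
u = 1, w = 1 ↦ 1  ≥
So 4 of the 9 assignments meet the threshold.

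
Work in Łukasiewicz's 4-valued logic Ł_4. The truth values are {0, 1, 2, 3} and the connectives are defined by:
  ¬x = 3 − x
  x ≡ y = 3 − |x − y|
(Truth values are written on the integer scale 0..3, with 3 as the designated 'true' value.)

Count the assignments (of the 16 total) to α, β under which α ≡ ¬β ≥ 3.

4

α = 0, β = 0 ↦ 0  <
α = 0, β = 1 ↦ 1  <
α = 0, β = 2 ↦ 2  <
α = 0, β = 3 ↦ 3  ≥
α = 1, β = 0 ↦ 1  <
α = 1, β = 1 ↦ 2  <
α = 1, β = 2 ↦ 3  ≥
α = 1, β = 3 ↦ 2  <
α = 2, β = 0 ↦ 2  <
α = 2, β = 1 ↦ 3  ≥
α = 2, β = 2 ↦ 2  <
α = 2, β = 3 ↦ 1  <
α = 3, β = 0 ↦ 3  ≥
α = 3, β = 1 ↦ 2  <
α = 3, β = 2 ↦ 1  <
α = 3, β = 3 ↦ 0  <
So 4 of the 16 assignments meet the threshold.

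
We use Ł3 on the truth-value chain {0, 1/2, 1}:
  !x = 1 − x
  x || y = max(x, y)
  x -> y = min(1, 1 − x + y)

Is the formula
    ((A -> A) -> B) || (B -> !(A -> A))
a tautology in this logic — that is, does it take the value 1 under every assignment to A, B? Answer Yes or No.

Counterexample: take A = 0, B = 1/2.
A -> A = 0 -> 0 = 1
(A -> A) -> B = 1 -> 1/2 = 1/2
A -> A = 0 -> 0 = 1
!(A -> A) = !1 = 0
B -> !(A -> A) = 1/2 -> 0 = 1/2
((A -> A) -> B) || (B -> !(A -> A)) = 1/2 || 1/2 = 1/2
This gives 1/2 ≠ 1.

No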